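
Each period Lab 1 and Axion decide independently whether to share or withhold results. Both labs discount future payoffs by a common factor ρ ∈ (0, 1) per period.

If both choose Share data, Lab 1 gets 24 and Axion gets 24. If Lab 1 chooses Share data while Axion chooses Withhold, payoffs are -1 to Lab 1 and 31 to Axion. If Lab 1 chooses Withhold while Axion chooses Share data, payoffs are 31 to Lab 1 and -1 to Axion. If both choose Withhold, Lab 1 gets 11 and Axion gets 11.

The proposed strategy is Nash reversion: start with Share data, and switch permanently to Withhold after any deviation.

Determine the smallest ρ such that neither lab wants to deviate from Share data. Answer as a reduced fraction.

7/20

Under grim trigger the critical discount factor is (T−C)/(T−P) with T = 31, C = 24, P = 11.
ρ* = (31−24)/(31−11) = 7/20.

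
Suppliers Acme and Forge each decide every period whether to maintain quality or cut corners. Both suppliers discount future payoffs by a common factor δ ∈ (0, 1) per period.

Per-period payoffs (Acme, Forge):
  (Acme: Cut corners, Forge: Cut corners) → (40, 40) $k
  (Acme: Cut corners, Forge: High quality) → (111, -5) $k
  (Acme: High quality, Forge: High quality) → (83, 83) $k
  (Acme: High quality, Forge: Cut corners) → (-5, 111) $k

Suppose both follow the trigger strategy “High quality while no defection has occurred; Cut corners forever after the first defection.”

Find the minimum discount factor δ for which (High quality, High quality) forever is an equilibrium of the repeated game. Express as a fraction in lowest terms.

28/71

83/(1−δ) ≥ 111 + 40δ/(1−δ)
83 ≥ 111 − 71δ
δ ≥ 28/71.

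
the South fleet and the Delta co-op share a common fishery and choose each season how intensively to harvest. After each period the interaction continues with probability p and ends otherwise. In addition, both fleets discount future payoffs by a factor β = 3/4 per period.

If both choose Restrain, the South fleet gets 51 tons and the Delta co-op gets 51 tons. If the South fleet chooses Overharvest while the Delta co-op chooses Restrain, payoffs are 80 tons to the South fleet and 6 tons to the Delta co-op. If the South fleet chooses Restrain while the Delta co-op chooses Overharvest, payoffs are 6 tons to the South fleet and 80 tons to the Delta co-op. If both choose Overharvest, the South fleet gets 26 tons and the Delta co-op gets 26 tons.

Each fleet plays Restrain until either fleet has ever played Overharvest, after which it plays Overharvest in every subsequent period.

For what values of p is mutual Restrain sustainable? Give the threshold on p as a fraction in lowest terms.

58/81

Expected continuation weight on next period's payoff is β·p = 3/4·p, which plays the role of the discount factor.
Cooperation requires 3/4·p ≥ (80−51)/(80−26) = 29/54, hence p ≥ 58/81.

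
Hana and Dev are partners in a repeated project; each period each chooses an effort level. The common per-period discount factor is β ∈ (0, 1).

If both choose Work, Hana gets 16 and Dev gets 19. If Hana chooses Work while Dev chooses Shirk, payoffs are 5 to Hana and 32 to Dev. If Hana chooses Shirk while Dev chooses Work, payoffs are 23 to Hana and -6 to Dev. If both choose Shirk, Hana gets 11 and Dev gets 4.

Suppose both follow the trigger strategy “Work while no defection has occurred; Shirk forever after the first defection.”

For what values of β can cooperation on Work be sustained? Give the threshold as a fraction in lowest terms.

7/12

For Hana: deviation gain 23−16 = 7, per-period punishment loss 16−11 = 5. IC gives β ≥ 7/12.
For Dev: gain 13, loss 15 per period, so β ≥ 13/28.
The tighter constraint is Hana's, so cooperation needs β ≥ 7/12.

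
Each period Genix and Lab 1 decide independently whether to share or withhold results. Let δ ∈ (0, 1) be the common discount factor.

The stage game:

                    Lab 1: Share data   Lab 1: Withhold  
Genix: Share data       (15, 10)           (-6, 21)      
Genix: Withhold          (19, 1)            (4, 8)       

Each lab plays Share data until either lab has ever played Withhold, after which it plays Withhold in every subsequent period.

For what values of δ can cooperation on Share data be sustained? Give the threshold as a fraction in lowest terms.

11/13

Genix: cooperation gives 15 each period; deviation gives 19 once then 4 forever.
  15/(1−δ) ≥ 19 + 4δ/(1−δ) ⇒ δ ≥ 4/15.
Lab 1: cooperation gives 10 each period; deviation gives 21 once then 8 forever.
  δ ≥ 11/13.
Both must hold, so the binding constraint is Lab 1's: δ ≥ 11/13.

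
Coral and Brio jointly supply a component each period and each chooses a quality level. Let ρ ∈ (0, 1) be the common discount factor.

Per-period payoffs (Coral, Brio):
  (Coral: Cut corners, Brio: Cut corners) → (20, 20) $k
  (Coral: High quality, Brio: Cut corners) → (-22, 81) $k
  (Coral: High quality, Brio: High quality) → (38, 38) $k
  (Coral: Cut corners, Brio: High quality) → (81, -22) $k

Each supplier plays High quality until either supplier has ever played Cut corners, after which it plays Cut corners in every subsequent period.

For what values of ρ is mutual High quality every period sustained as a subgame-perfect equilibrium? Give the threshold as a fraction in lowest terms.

43/61

One-period gain from deviating is 81 − 38 = 43. The loss is 38 − 20 = 18 in every subsequent period, with present value 18·ρ/(1−ρ).
Deviation is unprofitable when 18·ρ/(1−ρ) ≥ 43, i.e. ρ/(1−ρ) ≥ 43/18.
Equivalently ρ ≥ 43/(43+18) = 43/61.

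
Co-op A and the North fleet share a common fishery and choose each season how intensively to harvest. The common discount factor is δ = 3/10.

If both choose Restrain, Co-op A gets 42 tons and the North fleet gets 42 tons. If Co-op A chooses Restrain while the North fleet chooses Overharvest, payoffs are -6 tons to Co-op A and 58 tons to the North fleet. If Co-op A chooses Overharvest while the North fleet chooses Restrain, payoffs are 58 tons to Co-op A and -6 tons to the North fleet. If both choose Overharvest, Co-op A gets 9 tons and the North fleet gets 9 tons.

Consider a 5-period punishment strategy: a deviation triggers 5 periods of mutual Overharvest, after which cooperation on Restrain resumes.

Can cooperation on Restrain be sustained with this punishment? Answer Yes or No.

No

IC: δ+…+δ^5 ≥ (58−42)/(42−9) = 16/33.
At δ = 3/10: partial sum = 0.4275 < 0.4848. Cooperation not sustainable.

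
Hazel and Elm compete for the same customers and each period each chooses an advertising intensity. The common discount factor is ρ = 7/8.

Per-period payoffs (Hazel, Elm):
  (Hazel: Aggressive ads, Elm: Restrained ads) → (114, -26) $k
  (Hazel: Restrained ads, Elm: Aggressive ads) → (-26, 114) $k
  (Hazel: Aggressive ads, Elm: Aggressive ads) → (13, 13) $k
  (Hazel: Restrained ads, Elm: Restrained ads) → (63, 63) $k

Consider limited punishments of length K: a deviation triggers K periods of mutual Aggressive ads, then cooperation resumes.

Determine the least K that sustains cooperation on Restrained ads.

IC: ρ(1−ρ^K)/(1−ρ) ≥ (114−63)/(63−13) = 51/50.
With ρ = 7/8: need 1 − ρ^K ≥ 51/50·(1−7/8)/(7/8), i.e. ρ^K ≤ 0.8543.
Since (7/8)^1 = 0.8750 and (7/8)^2 = 0.7656, the smallest such K is 2.

2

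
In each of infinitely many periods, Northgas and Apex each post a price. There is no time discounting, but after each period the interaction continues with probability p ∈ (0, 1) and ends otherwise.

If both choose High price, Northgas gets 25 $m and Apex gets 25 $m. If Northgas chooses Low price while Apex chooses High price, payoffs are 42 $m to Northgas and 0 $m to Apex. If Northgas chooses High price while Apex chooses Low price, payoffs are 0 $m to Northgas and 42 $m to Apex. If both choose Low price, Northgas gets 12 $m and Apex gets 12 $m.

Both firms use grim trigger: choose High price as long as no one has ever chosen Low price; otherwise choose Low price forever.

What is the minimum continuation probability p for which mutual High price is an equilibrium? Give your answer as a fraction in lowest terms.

Expected cooperation value is 25 + p·25 + p²·25 + … = 25/(1−p); deviation gives 42 + p·12/(1−p).
25 ≥ 42(1−p) + 12p ⇒ 30p ≥ 17 ⇒ p ≥ 17/30.

17/30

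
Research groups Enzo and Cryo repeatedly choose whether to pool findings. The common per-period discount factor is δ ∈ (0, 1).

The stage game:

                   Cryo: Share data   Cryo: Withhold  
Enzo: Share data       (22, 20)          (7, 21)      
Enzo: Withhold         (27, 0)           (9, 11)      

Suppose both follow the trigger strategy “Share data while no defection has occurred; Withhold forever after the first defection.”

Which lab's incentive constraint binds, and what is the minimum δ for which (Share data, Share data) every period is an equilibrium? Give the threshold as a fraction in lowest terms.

Enzo; δ ≥ 5/18

Enzo's threshold: (27−22)/(27−9) = 5/18.
Cryo's threshold: (21−20)/(21−11) = 1/10.
5/18 > 1/10, so Enzo binds and δ* = 5/18.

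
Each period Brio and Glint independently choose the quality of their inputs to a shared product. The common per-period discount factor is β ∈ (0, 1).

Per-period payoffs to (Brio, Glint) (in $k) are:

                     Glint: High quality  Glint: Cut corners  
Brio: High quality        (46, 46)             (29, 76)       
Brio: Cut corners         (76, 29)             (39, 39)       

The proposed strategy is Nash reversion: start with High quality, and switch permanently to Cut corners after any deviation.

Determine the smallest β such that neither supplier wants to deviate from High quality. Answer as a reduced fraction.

46/(1−β) ≥ 76 + 39β/(1−β)
46 ≥ 76 − 37β
β ≥ 30/37.

30/37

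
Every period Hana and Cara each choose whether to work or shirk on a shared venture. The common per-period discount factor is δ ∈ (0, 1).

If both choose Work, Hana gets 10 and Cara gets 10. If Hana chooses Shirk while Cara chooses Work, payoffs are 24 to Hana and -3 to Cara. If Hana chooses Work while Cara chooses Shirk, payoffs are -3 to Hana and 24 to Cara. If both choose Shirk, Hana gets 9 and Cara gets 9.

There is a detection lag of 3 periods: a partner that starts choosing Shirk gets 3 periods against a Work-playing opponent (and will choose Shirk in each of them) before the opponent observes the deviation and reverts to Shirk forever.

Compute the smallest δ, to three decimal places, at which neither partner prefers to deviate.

0.977

Deviating for the 3 undetected periods gains 24−10 = 14 per period over cooperation, then loses 10−9 = 1 per period forever once punishment starts.
Gain: 14(1 + δ + … + δ^2); loss: 1·δ^3/(1−δ).
No profitable deviation ⇔ 14(1−δ^3) ≤ 1·δ^3, i.e. δ^3 ≥ 14/(14+1) = 14/15.
Hence δ ≥ (14/15)^(1/3) ≈ 0.977.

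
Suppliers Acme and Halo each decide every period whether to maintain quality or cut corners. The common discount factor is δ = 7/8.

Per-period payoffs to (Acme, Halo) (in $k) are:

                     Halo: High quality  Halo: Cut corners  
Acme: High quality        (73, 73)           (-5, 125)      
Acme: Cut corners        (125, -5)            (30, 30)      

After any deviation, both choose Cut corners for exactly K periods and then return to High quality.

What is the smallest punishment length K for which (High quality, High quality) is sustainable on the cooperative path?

2

No profitable deviation requires (73−30)(δ+…+δ^K) ≥ 125−73, i.e. δ+…+δ^K ≥ 52/43 ≈ 1.2093.
With δ = 7/8, the partial sums are K=1: 0.8750, K=2: 1.6406.
K = 2 is the first length at which the sum reaches 1.2093.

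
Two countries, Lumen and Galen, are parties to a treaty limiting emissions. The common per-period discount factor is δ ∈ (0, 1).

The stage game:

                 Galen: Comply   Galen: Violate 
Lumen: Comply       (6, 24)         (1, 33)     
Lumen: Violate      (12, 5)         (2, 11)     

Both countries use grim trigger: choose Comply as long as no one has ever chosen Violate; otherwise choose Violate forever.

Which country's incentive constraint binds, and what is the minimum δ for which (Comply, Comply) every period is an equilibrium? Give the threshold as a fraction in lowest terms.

Lumen's threshold: (12−6)/(12−2) = 3/5.
Galen's threshold: (33−24)/(33−11) = 9/22.
3/5 > 9/22, so Lumen binds and δ* = 3/5.

Lumen; δ ≥ 3/5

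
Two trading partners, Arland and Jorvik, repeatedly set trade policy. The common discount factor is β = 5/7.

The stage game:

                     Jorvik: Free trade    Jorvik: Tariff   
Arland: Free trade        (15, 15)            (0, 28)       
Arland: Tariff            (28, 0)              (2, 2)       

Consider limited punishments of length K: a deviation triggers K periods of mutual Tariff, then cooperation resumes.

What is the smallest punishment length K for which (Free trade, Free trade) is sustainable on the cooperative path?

2

Need Σ_{k=1}^{K} β^k ≥ (28−15)/(15−2) = 1.0000 at β = 5/7.
At K = 1 the sum is 0.7143 < 1.0000; at K = 2 it is 1.2245 ≥ 1.0000.
So the minimum punishment length is K = 2.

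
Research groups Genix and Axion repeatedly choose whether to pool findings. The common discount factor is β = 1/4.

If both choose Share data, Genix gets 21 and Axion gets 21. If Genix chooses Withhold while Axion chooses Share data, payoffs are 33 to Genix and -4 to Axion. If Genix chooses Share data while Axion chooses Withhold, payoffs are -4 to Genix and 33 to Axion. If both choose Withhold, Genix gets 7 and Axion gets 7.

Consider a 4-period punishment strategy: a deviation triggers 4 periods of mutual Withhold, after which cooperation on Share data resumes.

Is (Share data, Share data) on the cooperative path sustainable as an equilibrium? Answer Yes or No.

Comparing payoff streams over the 5 periods until play realigns: cooperate → 21(1+β+…+β^4); deviate → 33 + 7(β+…+β^4).
Cooperation is sustained iff (21−7)(β+…+β^4) ≥ 33−21.
β+…+β^4 = 1/4·(1−(1/4)^4)/(1−1/4) = 0.3320, and (33−21)/(21−7) = 0.8571.
0.3320 < 0.8571, so cooperation is not sustainable.

No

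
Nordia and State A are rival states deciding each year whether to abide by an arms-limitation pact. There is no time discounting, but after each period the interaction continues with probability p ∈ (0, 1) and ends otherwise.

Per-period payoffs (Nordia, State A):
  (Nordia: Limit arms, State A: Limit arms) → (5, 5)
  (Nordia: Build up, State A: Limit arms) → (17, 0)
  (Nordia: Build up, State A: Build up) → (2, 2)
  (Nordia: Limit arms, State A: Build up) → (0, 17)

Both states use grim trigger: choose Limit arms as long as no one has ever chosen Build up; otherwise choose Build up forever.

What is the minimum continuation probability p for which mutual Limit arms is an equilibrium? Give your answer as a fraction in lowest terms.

4/5

With no time discounting, the continuation probability p plays the role of the discount factor.
Grim-trigger IC: 5/(1−p) ≥ 17 + 2p/(1−p) ⇒ p ≥ (17−5)/(17−2) = 4/5.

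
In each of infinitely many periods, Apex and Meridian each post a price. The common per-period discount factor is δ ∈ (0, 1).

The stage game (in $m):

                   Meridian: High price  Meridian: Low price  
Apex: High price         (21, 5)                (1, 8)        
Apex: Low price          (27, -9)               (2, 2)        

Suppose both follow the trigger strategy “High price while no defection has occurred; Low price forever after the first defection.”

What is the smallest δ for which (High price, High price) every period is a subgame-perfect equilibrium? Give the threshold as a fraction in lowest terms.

1/2

Apex: cooperation gives 21 each period; deviation gives 27 once then 2 forever.
  21/(1−δ) ≥ 27 + 2δ/(1−δ) ⇒ δ ≥ 6/25.
Meridian: cooperation gives 5 each period; deviation gives 8 once then 2 forever.
  δ ≥ 3/6 = 1/2.
Both must hold, so the binding constraint is Meridian's: δ ≥ 1/2.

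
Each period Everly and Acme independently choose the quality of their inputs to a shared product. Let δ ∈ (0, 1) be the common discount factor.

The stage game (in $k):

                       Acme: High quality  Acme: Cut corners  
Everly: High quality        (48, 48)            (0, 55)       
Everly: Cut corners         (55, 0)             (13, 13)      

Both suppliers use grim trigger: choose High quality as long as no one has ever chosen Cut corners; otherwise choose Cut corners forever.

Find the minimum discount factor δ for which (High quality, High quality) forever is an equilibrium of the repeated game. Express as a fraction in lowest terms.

Cooperation forever yields 48 each period: 48/(1−δ).
Deviating yields 55 once, then 13 forever: 55 + 13δ/(1−δ).
No profitable deviation requires 48/(1−δ) ≥ 55 + 13δ/(1−δ).
Multiplying by (1−δ): 48 ≥ 55(1−δ) + 13δ = 55 − 42δ.
So 42δ ≥ 7, i.e. δ ≥ 7/42 = 1/6.

1/6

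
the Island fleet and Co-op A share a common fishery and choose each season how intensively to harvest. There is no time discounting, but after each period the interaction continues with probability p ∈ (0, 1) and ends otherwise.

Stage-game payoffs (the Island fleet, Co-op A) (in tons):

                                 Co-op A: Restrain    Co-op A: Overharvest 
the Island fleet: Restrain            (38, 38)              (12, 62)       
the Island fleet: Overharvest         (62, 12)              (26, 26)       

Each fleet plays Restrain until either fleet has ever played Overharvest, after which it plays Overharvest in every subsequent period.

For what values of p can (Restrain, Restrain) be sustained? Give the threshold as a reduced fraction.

2/3

With no time discounting, the continuation probability p plays the role of the discount factor.
Grim-trigger IC: 38/(1−p) ≥ 62 + 26p/(1−p) ⇒ p ≥ (62−38)/(62−26) = 2/3.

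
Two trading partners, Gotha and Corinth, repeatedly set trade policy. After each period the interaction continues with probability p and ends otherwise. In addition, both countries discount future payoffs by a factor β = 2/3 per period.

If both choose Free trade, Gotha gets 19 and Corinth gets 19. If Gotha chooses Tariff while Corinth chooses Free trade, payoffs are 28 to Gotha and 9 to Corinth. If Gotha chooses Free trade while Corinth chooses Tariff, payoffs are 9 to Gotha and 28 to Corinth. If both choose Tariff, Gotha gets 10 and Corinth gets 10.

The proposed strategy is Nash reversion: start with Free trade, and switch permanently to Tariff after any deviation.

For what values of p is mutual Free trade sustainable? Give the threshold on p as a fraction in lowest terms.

With continuation probability p and discount β, the effective per-period discount factor is βp.
Grim-trigger IC: βp ≥ (28−19)/(28−10) = 1/2.
So p ≥ (1/2)/(2/3) = 3/4.

3/4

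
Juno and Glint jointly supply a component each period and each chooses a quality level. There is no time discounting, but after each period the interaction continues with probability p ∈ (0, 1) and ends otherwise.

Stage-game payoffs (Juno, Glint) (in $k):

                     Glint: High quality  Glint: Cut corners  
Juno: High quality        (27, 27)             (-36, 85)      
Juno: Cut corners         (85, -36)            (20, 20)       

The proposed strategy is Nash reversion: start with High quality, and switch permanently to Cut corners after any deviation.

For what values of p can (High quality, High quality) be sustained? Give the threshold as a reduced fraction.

58/65

With no time discounting, the continuation probability p plays the role of the discount factor.
Grim-trigger IC: 27/(1−p) ≥ 85 + 20p/(1−p) ⇒ p ≥ (85−27)/(85−20) = 58/65.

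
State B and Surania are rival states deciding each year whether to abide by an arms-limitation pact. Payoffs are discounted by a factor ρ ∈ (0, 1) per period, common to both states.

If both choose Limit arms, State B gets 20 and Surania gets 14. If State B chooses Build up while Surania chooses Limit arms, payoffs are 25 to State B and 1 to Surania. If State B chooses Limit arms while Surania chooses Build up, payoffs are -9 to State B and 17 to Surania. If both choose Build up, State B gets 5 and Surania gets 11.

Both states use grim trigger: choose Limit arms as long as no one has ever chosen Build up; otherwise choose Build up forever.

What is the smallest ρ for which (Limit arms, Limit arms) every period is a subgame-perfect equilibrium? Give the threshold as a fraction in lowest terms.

For State B: deviation gain 25−20 = 5, per-period punishment loss 20−5 = 15. IC gives ρ ≥ 5/20 = 1/4.
For Surania: gain 3, loss 3 per period, so ρ ≥ 3/6 = 1/2.
The tighter constraint is Surania's, so cooperation needs ρ ≥ 1/2.

1/2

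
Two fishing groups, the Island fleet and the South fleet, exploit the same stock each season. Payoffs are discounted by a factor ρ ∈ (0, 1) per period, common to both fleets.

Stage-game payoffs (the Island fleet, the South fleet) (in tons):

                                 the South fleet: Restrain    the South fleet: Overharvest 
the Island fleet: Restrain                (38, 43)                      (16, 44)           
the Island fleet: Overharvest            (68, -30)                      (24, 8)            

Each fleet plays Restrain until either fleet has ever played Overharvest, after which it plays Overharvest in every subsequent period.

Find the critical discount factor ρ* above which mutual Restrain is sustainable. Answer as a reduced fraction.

the Island fleet's threshold: (68−38)/(68−24) = 15/22.
the South fleet's threshold: (44−43)/(44−8) = 1/36.
15/22 > 1/36, so the Island fleet binds and ρ* = 15/22.

15/22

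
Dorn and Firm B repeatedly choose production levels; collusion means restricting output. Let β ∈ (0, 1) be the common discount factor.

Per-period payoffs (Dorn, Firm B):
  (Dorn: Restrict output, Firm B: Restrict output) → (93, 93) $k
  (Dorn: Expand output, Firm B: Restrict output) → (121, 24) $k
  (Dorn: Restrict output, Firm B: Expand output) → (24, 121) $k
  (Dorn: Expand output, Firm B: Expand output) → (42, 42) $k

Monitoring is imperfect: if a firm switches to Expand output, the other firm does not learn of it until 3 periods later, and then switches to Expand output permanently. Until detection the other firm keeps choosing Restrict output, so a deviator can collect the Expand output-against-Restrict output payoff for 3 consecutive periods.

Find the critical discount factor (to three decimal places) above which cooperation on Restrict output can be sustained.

A deviator earns 121 for 3 periods, then 42 forever; cooperating earns 93 forever. Multiplying the IC by (1−β):
93 ≥ 121(1−β^3) + 42β^3, so 79·β^3 ≥ 28 and β^3 ≥ 28/79.
β ≥ (28/79)^(1/3) ≈ 0.708.

0.708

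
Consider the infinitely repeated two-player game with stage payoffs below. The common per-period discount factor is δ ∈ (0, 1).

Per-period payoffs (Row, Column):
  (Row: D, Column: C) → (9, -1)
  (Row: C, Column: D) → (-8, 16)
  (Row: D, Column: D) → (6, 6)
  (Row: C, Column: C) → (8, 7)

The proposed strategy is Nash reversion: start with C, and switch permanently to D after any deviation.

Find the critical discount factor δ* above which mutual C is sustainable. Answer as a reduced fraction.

Row: cooperation gives 8 each period; deviation gives 9 once then 6 forever.
  8/(1−δ) ≥ 9 + 6δ/(1−δ) ⇒ δ ≥ 1/3.
Column: cooperation gives 7 each period; deviation gives 16 once then 6 forever.
  δ ≥ 9/10.
Both must hold, so the binding constraint is Column's: δ ≥ 9/10.

9/10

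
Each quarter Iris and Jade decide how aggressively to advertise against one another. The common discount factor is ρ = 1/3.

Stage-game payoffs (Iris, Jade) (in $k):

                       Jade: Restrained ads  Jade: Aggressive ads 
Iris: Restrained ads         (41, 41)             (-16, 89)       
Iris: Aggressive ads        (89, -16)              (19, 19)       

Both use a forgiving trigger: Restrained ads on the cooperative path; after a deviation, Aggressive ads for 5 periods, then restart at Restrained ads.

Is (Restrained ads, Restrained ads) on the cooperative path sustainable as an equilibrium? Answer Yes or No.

A one-shot deviation gives 89 now, then 19 for 5 periods, then back to 41.
Gain from deviating: (89−41) today; loss: (41−19) in each of the next 5 periods.
No-deviation condition: (41−19)(ρ+…+ρ^5) ≥ 89−41, i.e. ρ+…+ρ^5 ≥ 24/11.
At ρ = 1/3: ρ+…+ρ^5 = 0.4979 < 2.1818.
So cooperation is not sustainable.

No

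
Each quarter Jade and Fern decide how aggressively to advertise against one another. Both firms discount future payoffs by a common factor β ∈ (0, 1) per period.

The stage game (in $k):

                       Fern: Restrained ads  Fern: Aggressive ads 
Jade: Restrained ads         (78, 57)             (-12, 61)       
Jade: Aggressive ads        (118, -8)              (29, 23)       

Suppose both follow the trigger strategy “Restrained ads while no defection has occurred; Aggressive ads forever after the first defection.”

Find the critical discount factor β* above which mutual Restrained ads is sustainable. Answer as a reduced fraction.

Jade: cooperation gives 78 each period; deviation gives 118 once then 29 forever.
  78/(1−β) ≥ 118 + 29β/(1−β) ⇒ β ≥ 40/89.
Fern: cooperation gives 57 each period; deviation gives 61 once then 23 forever.
  β ≥ 4/38 = 2/19.
Both must hold, so the binding constraint is Jade's: β ≥ 40/89.

40/89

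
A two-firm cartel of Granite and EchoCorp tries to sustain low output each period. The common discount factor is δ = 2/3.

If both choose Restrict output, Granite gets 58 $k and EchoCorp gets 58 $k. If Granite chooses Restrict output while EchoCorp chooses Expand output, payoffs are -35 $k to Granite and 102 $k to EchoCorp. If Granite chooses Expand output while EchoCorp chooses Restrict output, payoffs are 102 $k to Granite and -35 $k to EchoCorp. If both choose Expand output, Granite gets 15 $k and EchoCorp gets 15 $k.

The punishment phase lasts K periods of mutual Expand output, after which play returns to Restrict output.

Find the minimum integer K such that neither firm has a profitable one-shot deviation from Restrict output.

No profitable deviation requires (58−15)(δ+…+δ^K) ≥ 102−58, i.e. δ+…+δ^K ≥ 44/43 ≈ 1.0233.
With δ = 2/3, the partial sums are K=1: 0.6667, K=2: 1.1111.
K = 2 is the first length at which the sum reaches 1.0233.

2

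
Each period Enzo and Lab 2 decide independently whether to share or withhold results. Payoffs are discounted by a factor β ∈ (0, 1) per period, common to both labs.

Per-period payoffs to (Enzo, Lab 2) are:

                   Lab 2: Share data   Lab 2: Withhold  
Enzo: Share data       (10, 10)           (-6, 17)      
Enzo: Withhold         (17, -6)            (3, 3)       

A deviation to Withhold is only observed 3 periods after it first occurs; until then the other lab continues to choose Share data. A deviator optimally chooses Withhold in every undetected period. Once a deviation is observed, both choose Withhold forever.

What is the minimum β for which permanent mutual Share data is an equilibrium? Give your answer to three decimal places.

Deviating for the 3 undetected periods gains 17−10 = 7 per period over cooperation, then loses 10−3 = 7 per period forever once punishment starts.
Gain: 7(1 + β + … + β^2); loss: 7·β^3/(1−β).
No profitable deviation ⇔ 7(1−β^3) ≤ 7·β^3, i.e. β^3 ≥ 7/(7+7) = 1/2.
Hence β ≥ (1/2)^(1/3) ≈ 0.794.

0.794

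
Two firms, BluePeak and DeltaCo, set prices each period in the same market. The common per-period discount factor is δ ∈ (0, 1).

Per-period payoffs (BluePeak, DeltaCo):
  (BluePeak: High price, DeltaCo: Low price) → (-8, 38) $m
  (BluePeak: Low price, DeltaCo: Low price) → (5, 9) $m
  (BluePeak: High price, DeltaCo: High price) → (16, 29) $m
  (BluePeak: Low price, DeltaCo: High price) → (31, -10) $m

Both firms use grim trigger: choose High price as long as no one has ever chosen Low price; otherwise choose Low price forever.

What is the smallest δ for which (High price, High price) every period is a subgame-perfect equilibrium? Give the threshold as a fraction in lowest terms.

15/26

BluePeak: cooperation gives 16 each period; deviation gives 31 once then 5 forever.
  16/(1−δ) ≥ 31 + 5δ/(1−δ) ⇒ δ ≥ 15/26.
DeltaCo: cooperation gives 29 each period; deviation gives 38 once then 9 forever.
  δ ≥ 9/29.
Both must hold, so the binding constraint is BluePeak's: δ ≥ 15/26.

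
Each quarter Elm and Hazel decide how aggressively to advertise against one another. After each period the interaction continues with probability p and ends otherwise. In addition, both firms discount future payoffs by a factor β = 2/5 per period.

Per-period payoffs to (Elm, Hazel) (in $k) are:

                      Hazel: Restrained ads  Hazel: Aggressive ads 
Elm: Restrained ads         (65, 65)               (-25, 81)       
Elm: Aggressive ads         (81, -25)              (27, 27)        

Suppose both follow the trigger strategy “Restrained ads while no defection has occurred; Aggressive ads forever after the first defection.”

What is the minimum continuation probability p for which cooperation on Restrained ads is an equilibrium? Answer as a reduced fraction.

20/27

Expected continuation weight on next period's payoff is β·p = 2/5·p, which plays the role of the discount factor.
Cooperation requires 2/5·p ≥ (81−65)/(81−27) = 8/27, hence p ≥ 20/27.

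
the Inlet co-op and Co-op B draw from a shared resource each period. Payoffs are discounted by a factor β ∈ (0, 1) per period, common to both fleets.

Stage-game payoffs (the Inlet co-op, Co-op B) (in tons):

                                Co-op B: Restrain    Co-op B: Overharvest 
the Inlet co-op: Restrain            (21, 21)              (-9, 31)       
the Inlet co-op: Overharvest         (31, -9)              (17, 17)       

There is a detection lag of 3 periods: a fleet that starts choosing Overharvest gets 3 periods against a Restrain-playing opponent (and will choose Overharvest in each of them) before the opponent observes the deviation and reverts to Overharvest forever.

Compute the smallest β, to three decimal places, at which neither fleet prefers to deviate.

0.894

The best deviation is to choose Overharvest for all 3 undetected periods, earning 31 each, then 17 forever once detected.
Deviation value: 31(1−β^3)/(1−β) + 17β^3/(1−β); cooperation value: 21/(1−β).
IC: 21 ≥ 31(1−β^3) + 17β^3 = 31 − 14β^3.
So β^3 ≥ 10/14 = 5/7, giving β ≥ (5/7)^(1/3) ≈ 0.894.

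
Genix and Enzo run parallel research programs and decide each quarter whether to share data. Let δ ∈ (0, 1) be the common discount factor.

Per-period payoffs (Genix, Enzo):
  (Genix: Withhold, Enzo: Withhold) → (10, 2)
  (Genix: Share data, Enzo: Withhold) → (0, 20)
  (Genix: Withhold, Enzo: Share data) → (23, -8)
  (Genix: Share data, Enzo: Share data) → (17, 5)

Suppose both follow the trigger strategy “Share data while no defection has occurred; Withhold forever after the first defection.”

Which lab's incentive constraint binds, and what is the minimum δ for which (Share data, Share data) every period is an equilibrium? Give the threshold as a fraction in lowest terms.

Enzo; δ ≥ 5/6

Genix: cooperation gives 17 each period; deviation gives 23 once then 10 forever.
  17/(1−δ) ≥ 23 + 10δ/(1−δ) ⇒ δ ≥ 6/13.
Enzo: cooperation gives 5 each period; deviation gives 20 once then 2 forever.
  δ ≥ 15/18 = 5/6.
Both must hold, so the binding constraint is Enzo's: δ ≥ 5/6.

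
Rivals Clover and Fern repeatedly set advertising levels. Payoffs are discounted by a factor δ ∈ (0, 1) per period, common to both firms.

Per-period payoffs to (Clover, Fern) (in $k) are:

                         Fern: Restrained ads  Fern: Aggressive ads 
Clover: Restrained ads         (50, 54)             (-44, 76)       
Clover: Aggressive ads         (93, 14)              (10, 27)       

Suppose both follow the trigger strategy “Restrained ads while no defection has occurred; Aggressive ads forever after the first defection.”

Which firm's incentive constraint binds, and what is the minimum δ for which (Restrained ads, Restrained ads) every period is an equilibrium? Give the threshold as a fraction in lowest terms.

For Clover: deviation gain 93−50 = 43, per-period punishment loss 50−10 = 40. IC gives δ ≥ 43/83.
For Fern: gain 22, loss 27 per period, so δ ≥ 22/49.
The tighter constraint is Clover's, so cooperation needs δ ≥ 43/83.

Clover; δ ≥ 43/83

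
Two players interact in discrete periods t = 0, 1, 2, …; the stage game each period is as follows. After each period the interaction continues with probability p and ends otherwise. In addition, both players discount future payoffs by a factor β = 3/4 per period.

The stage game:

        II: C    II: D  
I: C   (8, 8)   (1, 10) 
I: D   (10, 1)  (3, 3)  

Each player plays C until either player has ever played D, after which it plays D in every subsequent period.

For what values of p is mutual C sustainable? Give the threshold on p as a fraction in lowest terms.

Expected continuation weight on next period's payoff is β·p = 3/4·p, which plays the role of the discount factor.
Cooperation requires 3/4·p ≥ (10−8)/(10−3) = 2/7, hence p ≥ 8/21.

8/21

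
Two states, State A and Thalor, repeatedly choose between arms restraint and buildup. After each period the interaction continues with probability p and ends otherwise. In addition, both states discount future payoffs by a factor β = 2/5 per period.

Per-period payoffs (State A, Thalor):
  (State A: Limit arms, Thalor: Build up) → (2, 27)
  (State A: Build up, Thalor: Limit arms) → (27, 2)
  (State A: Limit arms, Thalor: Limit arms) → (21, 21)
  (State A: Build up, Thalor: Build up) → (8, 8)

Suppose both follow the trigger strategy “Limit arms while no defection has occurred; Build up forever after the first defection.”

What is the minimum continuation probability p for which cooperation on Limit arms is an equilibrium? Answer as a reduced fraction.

15/19

With continuation probability p and discount β, the effective per-period discount factor is βp.
Grim-trigger IC: βp ≥ (27−21)/(27−8) = 6/19.
So p ≥ (6/19)/(2/5) = 15/19.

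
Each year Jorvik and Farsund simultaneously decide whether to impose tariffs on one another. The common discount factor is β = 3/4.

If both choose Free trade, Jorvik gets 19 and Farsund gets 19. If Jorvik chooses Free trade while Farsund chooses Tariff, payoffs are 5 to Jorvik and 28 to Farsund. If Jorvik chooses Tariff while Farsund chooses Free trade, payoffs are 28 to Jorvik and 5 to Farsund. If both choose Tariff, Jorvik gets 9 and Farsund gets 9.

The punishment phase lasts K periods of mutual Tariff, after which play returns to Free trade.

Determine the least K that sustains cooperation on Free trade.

2

Need Σ_{k=1}^{K} β^k ≥ (28−19)/(19−9) = 0.9000 at β = 3/4.
At K = 1 the sum is 0.7500 < 0.9000; at K = 2 it is 1.3125 ≥ 0.9000.
So the minimum punishment length is K = 2.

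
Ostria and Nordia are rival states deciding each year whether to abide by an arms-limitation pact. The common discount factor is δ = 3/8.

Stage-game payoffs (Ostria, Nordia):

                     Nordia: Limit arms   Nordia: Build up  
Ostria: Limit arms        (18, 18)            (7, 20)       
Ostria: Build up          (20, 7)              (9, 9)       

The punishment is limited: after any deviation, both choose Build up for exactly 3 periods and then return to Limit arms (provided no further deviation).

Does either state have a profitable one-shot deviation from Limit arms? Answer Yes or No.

A one-shot deviation gives 20 now, then 9 for 3 periods, then back to 18.
Gain from deviating: (20−18) today; loss: (18−9) in each of the next 3 periods.
No-deviation condition: (18−9)(δ+…+δ^3) ≥ 20−18, i.e. δ+…+δ^3 ≥ 2/9.
At δ = 3/8: δ+…+δ^3 = 0.5684 ≥ 0.2222.
So cooperation is sustainable.

No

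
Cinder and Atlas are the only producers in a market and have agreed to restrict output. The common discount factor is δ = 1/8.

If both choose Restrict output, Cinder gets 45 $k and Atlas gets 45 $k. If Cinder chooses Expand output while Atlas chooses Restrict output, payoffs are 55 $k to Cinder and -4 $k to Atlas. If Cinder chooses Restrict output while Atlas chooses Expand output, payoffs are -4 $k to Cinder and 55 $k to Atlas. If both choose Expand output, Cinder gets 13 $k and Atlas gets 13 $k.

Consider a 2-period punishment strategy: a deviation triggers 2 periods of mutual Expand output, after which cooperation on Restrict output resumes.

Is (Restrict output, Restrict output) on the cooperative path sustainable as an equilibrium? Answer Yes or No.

A one-shot deviation gives 55 now, then 13 for 2 periods, then back to 45.
Gain from deviating: (55−45) today; loss: (45−13) in each of the next 2 periods.
No-deviation condition: (45−13)(δ+…+δ^2) ≥ 55−45, i.e. δ+…+δ^2 ≥ 5/16.
At δ = 1/8: δ+…+δ^2 = 0.1406 < 0.3125.
So cooperation is not sustainable.

No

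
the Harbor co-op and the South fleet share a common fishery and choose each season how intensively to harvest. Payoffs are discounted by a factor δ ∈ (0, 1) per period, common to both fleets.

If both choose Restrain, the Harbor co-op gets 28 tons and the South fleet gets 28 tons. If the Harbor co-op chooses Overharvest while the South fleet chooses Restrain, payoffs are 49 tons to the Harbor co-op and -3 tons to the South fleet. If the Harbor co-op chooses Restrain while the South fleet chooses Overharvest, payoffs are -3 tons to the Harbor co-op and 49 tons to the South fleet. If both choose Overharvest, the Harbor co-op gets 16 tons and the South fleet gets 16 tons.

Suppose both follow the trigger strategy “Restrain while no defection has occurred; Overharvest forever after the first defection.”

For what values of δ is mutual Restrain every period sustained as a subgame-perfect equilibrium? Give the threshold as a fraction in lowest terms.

7/11

One-period gain from deviating is 49 − 28 = 21. The loss is 28 − 16 = 12 in every subsequent period, with present value 12·δ/(1−δ).
Deviation is unprofitable when 12·δ/(1−δ) ≥ 21, i.e. δ/(1−δ) ≥ 7/4.
Equivalently δ ≥ 21/(21+12) = 7/11.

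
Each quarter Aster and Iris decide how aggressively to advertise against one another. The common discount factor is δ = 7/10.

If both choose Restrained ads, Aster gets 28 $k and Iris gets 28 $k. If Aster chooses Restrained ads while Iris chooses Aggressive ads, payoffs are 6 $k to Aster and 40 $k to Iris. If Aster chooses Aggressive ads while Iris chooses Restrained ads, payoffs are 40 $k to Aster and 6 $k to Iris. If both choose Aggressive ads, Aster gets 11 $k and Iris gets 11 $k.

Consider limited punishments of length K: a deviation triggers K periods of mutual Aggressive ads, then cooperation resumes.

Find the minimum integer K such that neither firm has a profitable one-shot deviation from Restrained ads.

IC: δ(1−δ^K)/(1−δ) ≥ (40−28)/(28−11) = 12/17.
With δ = 7/10: need 1 − δ^K ≥ 12/17·(1−7/10)/(7/10), i.e. δ^K ≤ 0.6975.
Since (7/10)^1 = 0.7000 and (7/10)^2 = 0.4900, the smallest such K is 2.

2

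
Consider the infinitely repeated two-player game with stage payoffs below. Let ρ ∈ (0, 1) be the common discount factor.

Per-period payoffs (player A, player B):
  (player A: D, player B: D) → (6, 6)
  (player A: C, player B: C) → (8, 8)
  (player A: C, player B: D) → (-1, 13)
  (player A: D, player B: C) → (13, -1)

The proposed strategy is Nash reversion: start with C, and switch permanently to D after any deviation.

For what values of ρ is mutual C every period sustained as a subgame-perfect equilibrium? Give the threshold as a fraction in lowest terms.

Under grim trigger the critical discount factor is (T−C)/(T−P) with T = 13, C = 8, P = 6.
ρ* = (13−8)/(13−6) = 5/7.

5/7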